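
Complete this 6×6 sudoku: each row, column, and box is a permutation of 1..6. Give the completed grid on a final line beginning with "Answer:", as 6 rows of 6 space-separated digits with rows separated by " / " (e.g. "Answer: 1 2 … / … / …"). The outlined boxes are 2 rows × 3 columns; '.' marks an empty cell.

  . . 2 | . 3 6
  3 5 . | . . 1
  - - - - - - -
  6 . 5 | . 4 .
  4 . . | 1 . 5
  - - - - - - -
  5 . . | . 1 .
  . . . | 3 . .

Step 1. [r3c4∈{2}] r3c4's peers cover all but 2 ⇒ r3c4=2.
Step 2. [r6c1∈{1,2}] r6c1 is the only open cell in col 1 admitting 2. So r6c1=2.
Step 3. [r6c6∈{4}] r6c6 has the single candidate 4, so r6c6=4.
Step 4. [r4c3∈{3}] r4c3 has the single candidate 3. So r4c3=3.
Step 5. [r5c4∈{6}] nothing but 6 survives at r5c4. So r5c4=6.
Step 6. [r2c3∈{4,6}] r2c3 is the only open cell in row 2 admitting 6, so r2c3=6.
Step 7. [r1c2∈{1,4}] 4 has one home in box 1: r1c2. So r1c2=4.
Step 8. [r3c2∈{1}] only 1 remains possible at r3c2, so r3c2=1.
Step 9. [r4c5∈{6}] r4c5 has the single candidate 6 ⇒ r4c5=6.
Step 10. [r5c6∈{2}] r5c6 is down to just 2. So r5c6=2.
Step 11. [r6c3∈{1}] nothing but 1 survives at r6c3. So r6c3=1.
Step 12. [r1c1∈{1}] nothing but 1 survives at r1c1, so r1c1=1.
Step 13. [r6c2∈{6}] only 6 remains possible at r6c2 ⇒ r6c2=6.
Step 14. [r2c5∈{2}] nothing but 2 survives at r2c5. So r2c5=2.
Step 15. [r6c5∈{5}] r6c5 has the single candidate 5. So r6c5=5.
Step 16. [r5c3∈{4}] nothing but 4 survives at r5c3. So r5c3=4.
Step 17. [r5c2∈{3}] r5c2's peers cover all but 3. So r5c2=3.
Step 18. [r3c6∈{3}] only 3 remains possible at r3c6 ⇒ r3c6=3.
Step 19. [r1c4∈{5}] r1c4 is down to just 5 ⇒ r1c4=5.
Step 20. [r4c2∈{2}] r4c2 has the single candidate 2. So r4c2=2.
Step 21. [r2c4∈{4}] r2c4 is down to just 4. So r2c4=4.

Answer: 1 4 2 5 3 6 / 3 5 6 4 2 1 / 6 1 5 2 4 3 / 4 2 3 1 6 5 / 5 3 4 6 1 2 / 2 6 1 3 5 4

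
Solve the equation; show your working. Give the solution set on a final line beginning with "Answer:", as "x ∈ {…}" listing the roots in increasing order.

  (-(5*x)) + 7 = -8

Step 1. [(-(5*x)) + 7 = -8] 7 comes off first (subtract 7). So sub: -(5*x) = -15.
Step 2. [-(5*x) = -15] flip signs both sides ⇒ neg: 5*x = 15.
Step 3. [5*x = 15] 5 out front; divide by 5, so div: x = 3.

Answer: x ∈ {3}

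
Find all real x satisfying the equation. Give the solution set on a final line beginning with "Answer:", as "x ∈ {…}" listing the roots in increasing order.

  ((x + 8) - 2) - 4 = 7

Step 1. [((x + 8) - 2) - 4 = 7] 4 comes off first (add 4) ⇒ sub: (x + 8) - 2 = 11.
Step 2. [(x + 8) - 2 = 11] add 2: x sits inside (… - 2) ⇒ sub: x + 8 = 13.
Step 3. [x + 8 = 13] +8 is outermost — subtract 8 both sides, so sub: x = 5.

Answer: x ∈ {5}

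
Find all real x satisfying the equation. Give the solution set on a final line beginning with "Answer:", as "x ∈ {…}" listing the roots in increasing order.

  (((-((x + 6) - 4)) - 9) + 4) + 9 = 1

Step 1. [(((-((x + 6) - 4)) - 9) + 4) + 9 = 1] subtract 9: x sits inside (… + 9), so sub: ((-((x + 6) - 4)) - 9) + 4 = -8.
Step 2. [((-((x + 6) - 4)) - 9) + 4 = -8] 4 comes off first (subtract 4) ⇒ sub: (-((x + 6) - 4)) - 9 = -12.
Step 3. [(-((x + 6) - 4)) - 9 = -12] -9 is outermost — add 9 both sides. So sub: -((x + 6) - 4) = -3.
Step 4. [-((x + 6) - 4) = -3] flip signs both sides, so neg: (x + 6) - 4 = 3.
Step 5. [(x + 6) - 4 = 3] add 4: x sits inside (… - 4), so sub: x + 6 = 7.
Step 6. [x + 6 = 7] peel the +6: subtract 6 from each side, so sub: x = 1.

Answer: x ∈ {1}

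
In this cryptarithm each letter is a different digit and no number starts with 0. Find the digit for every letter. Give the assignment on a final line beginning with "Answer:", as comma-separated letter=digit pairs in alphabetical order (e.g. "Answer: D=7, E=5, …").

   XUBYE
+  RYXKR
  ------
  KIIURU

Step 1. [col 1: E + R ≡ U (mod 10)] U=9 is one option consistent with column 1 (E + R ≡ U (mod 10), carry-in 0) — take it ⇒ U=9.
Step 2. [col 1: E + R ≡ U (mod 10)] column 1 (E + R ≡ U (mod 10), carry-in 0) doesn't pin R yet; pick R=6 and continue. So R=6.
Step 3. [K] K is the leading digit of a 6-digit sum of two 5-digit numbers; the final carry is exactly 1, so K=1.
Step 4. [col 1: E + R ≡ U (mod 10)] column 1: given R=6, U=9, carry-in 0, and digits 1,6,9 already taken and all letters distinct, E+R≡U (mod 10) forces E=3. So E=3.
Step 5. [col 2: Y + K ≡ R (mod 10)] in column 2 we have Y+K≡R with carry-in 0; given K=1, R=6 and digits 1,3,6,9 already taken and all letters distinct, that pins Y to 5 ⇒ Y=5.
Step 6. [col 3: B + X ≡ U (mod 10)] no forcing yet in column 3 (carry-in 0); B=2 is free and consistent — try it. So B=2.
Step 7. [col 3: B + X ≡ U (mod 10)] column 3 reads B+X+carry(0)=U with B=2, U=9; with digits 1,2,3,5,6,9 already taken and all letters distinct, the only value for X is 7. So X=7.
Step 8. [col 4: U + Y ≡ I (mod 10)] from column 4 (U=9, Y=5, carry-in 0, digits 1,2,3,5,6,7,9 already taken and all letters distinct): I must equal 4 ⇒ I=4.

Answer: B=2, E=3, I=4, K=1, R=6, U=9, X=7, Y=5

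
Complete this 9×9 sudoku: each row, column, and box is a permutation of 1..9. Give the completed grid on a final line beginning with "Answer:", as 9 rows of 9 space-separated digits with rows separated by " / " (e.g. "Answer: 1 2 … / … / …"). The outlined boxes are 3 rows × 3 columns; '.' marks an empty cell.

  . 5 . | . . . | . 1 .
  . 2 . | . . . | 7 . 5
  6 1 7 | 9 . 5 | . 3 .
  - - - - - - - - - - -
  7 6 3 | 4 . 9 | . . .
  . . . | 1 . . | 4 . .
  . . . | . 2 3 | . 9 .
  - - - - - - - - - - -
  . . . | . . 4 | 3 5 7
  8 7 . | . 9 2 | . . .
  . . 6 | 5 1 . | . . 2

Step 1. [r1c9∈{4,6,8,9}] 9 has one home in col 9: r1c9 ⇒ r1c9=9.
Step 2. [r6c4∈{6,7,8}] r6c4 is the only open cell in row 6 admitting 7. So r6c4=7.
Step 3. [r1c5∈{3,4,6,7,8}] r1c5 is the only open cell in col 5 admitting 7. So r1c5=7.
Step 4. [r2c5∈{3,4,6,8}] in col 5, 3 fits only at r2c5 ⇒ r2c5=3.
Step 5. [r7c2∈{9}] nothing but 9 survives at r7c2 ⇒ r7c2=9.
Step 6. [r5c2∈{8}] r5c2 is down to just 8 ⇒ r5c2=8.
Step 7. [r4c5∈{5,8}] across box 5, 8 lands solely at r4c5 ⇒ r4c5=8.
Step 8. [r5c6∈{6}] r5c6 is down to just 6, so r5c6=6.
Step 9. [r1c6∈{8}] only 8 remains possible at r1c6. So r1c6=8.
Step 10. [r1c3∈{4}] r1c3 has the single candidate 4. So r1c3=4.
Step 11. [r2c8∈{4,6,8}] across row 2, 4 lands solely at r2c8, so r2c8=4.
Step 12. [r1c7∈{2,6}] in box 3, 6 fits only at r1c7. So r1c7=6.
Step 13. [r8c7∈{1}] only 1 remains possible at r8c7 ⇒ r8c7=1.
Step 14. [r6c9∈{1,6,8}] row 6 places 6 nowhere but r6c9, so r6c9=6.
Step 15. [r6c7∈{5,8}] 8 has one home in row 6: r6c7. So r6c7=8.
Step 16. [r2c4∈{6}] only 6 remains possible at r2c4. So r2c4=6.
Step 17. [r6c2∈{4}] nothing but 4 survives at r6c2. So r6c2=4.
Step 18. [r2c1∈{9}] r2c1's peers cover all but 9. So r2c1=9.
Step 19. [r5c3∈{2,5,9}] r5c3 is the only open cell in row 5 admitting 9. So r5c3=9.
Step 20. [r5c1∈{2,5}] r5c1 is the only open cell in box 4 admitting 2. So r5c1=2.
Step 21. [r7c1∈{1}] r7c1's peers cover all but 1, so r7c1=1.
Step 22. [r4c7∈{2,5}] 5 has one home in row 4: r4c7. So r4c7=5.
Step 23. [r9c2∈{3}] r9c2 is down to just 3 ⇒ r9c2=3.
Step 24. [r6c1∈{5}] only 5 remains possible at r6c1. So r6c1=5.
Step 25. [r4c9∈{1}] r4c9 is down to just 1 ⇒ r4c9=1.
Step 26. [r4c8∈{2}] nothing but 2 survives at r4c8, so r4c8=2.
Step 27. [r5c5∈{5}] r5c5's peers cover all but 5 ⇒ r5c5=5.
Step 28. [r6c3∈{1}] r6c3's peers cover all but 1 ⇒ r6c3=1.
Step 29. [r7c5∈{6}] r7c5 has the single candidate 6. So r7c5=6.
Step 30. [r3c5∈{4}] r3c5 is down to just 4. So r3c5=4.
Step 31. [r9c7∈{9}] r9c7's peers cover all but 9 ⇒ r9c7=9.
Step 32. [r9c1∈{4}] r9c1 has the single candidate 4. So r9c1=4.
Step 33. [r3c9∈{8}] only 8 remains possible at r3c9. So r3c9=8.
Step 34. [r9c8∈{8}] r9c8's peers cover all but 8. So r9c8=8.
Step 35. [r3c7∈{2}] only 2 remains possible at r3c7 ⇒ r3c7=2.
Step 36. [r1c1∈{3}] only 3 remains possible at r1c1. So r1c1=3.
Step 37. [r2c6∈{1}] r2c6 has the single candidate 1, so r2c6=1.
Step 38. [r8c4∈{3}] r8c4 has the single candidate 3. So r8c4=3.
Step 39. [r8c8∈{6}] only 6 remains possible at r8c8 ⇒ r8c8=6.
Step 40. [r2c3∈{8}] nothing but 8 survives at r2c3 ⇒ r2c3=8.
Step 41. [r7c4∈{8}] r7c4's peers cover all but 8, so r7c4=8.
Step 42. [r8c9∈{4}] r8c9's peers cover all but 4 ⇒ r8c9=4.
Step 43. [r9c6∈{7}] only 7 remains possible at r9c6, so r9c6=7.
Step 44. [r5c8∈{7}] only 7 remains possible at r5c8. So r5c8=7.
Step 45. [r1c4∈{2}] only 2 remains possible at r1c4 ⇒ r1c4=2.
Step 46. [r7c3∈{2}] nothing but 2 survives at r7c3 ⇒ r7c3=2.
Step 47. [r5c9∈{3}] only 3 remains possible at r5c9 ⇒ r5c9=3.
Step 48. [r8c3∈{5}] r8c3 has the single candidate 5, so r8c3=5.

Answer: 3 5 4 2 7 8 6 1 9 / 9 2 8 6 3 1 7 4 5 / 6 1 7 9 4 5 2 3 8 / 7 6 3 4 8 9 5 2 1 / 2 8 9 1 5 6 4 7 3 / 5 4 1 7 2 3 8 9 6 / 1 9 2 8 6 4 3 5 7 / 8 7 5 3 9 2 1 6 4 / 4 3 6 5 1 7 9 8 2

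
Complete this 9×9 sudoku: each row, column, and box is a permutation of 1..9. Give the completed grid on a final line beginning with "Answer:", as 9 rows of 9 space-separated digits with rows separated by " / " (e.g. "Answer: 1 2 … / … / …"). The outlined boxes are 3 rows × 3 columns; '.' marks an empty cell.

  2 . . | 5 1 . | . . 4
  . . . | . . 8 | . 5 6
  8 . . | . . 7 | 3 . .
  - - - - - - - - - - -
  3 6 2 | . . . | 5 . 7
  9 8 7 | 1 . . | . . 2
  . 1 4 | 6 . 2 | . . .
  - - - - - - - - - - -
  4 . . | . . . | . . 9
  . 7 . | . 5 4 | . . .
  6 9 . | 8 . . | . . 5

Step 1. [r4c8∈{1,4,8,9}] in row 4, 1 fits only at r4c8, so r4c8=1.
Step 2. [r8c1∈{1}] r8c1 has the single candidate 1 ⇒ r8c1=1.
Step 3. [r9c3∈{3}] r9c3's peers cover all but 3 ⇒ r9c3=3.
Step 4. [r7c4∈{2,3,7}] r7c4 is the only open cell in col 4 admitting 7, so r7c4=7.
Step 5. [r9c5∈{2}] r9c5's peers cover all but 2. So r9c5=2.
Step 6. [r4c6∈{9}] nothing but 9 survives at r4c6, so r4c6=9.
Step 7. [r4c4∈{4}] r4c4's peers cover all but 4. So r4c4=4.
Step 8. [r5c5∈{3}] only 3 remains possible at r5c5. So r5c5=3.
Step 9. [r7c5∈{6}] nothing but 6 survives at r7c5. So r7c5=6.
Step 10. [r8c3∈{8}] nothing but 8 survives at r8c3 ⇒ r8c3=8.
Step 11. [r6c9∈{3,8}] r6c9 is the only open cell in col 9 admitting 8. So r6c9=8.
Step 12. [r3c3∈{1,5,6,9}] r3c3 is the only open cell in row 3 admitting 6, so r3c3=6.
Step 13. [r6c7∈{9}] r6c7 has the single candidate 9. So r6c7=9.
Step 14. [r7c2∈{2,5}] r7c2 is the only open cell in col 2 admitting 2, so r7c2=2.
Step 15. [r8c9∈{3}] r8c9 is down to just 3. So r8c9=3.
Step 16. [r2c4∈{2,3,9}] in col 4, 3 fits only at r2c4 ⇒ r2c4=3.
Step 17. [r2c7∈{1,2,7}] r2c7 is the only open cell in row 2 admitting 2, so r2c7=2.
Step 18. [r3c8∈{9}] only 9 remains possible at r3c8, so r3c8=9.
Step 19. [r9c6∈{1}] r9c6 has the single candidate 1, so r9c6=1.
Step 20. [r2c2∈{4}] only 4 remains possible at r2c2, so r2c2=4.
Step 21. [r7c8∈{8}] r7c8 is down to just 8 ⇒ r7c8=8.
Step 22. [r8c7∈{6}] r8c7 has the single candidate 6. So r8c7=6.
Step 23. [r1c8∈{7}] nothing but 7 survives at r1c8 ⇒ r1c8=7.
Step 24. [r5c7∈{4}] r5c7 has the single candidate 4 ⇒ r5c7=4.
Step 25. [r2c3∈{1,9}] across row 2, 1 lands solely at r2c3. So r2c3=1.
Step 26. [r3c2∈{5}] nothing but 5 survives at r3c2 ⇒ r3c2=5.
Step 27. [r6c8∈{3}] only 3 remains possible at r6c8, so r6c8=3.
Step 28. [r7c3∈{5}] r7c3 has the single candidate 5, so r7c3=5.
Step 29. [r8c4∈{9}] r8c4's peers cover all but 9, so r8c4=9.
Step 30. [r8c8∈{2}] nothing but 2 survives at r8c8 ⇒ r8c8=2.
Step 31. [r6c1∈{5}] r6c1's peers cover all but 5 ⇒ r6c1=5.
Step 32. [r9c7∈{7}] only 7 remains possible at r9c7, so r9c7=7.
Step 33. [r3c4∈{2}] only 2 remains possible at r3c4 ⇒ r3c4=2.
Step 34. [r5c6∈{5}] nothing but 5 survives at r5c6, so r5c6=5.
Step 35. [r1c2∈{3}] only 3 remains possible at r1c2 ⇒ r1c2=3.
Step 36. [r7c6∈{3}] only 3 remains possible at r7c6, so r7c6=3.
Step 37. [r1c6∈{6}] r1c6's peers cover all but 6 ⇒ r1c6=6.
Step 38. [r9c8∈{4}] r9c8 is down to just 4, so r9c8=4.
Step 39. [r1c3∈{9}] only 9 remains possible at r1c3 ⇒ r1c3=9.
Step 40. [r3c5∈{4}] nothing but 4 survives at r3c5. So r3c5=4.
Step 41. [r2c5∈{9}] r2c5 has the single candidate 9 ⇒ r2c5=9.
Step 42. [r5c8∈{6}] r5c8 is down to just 6. So r5c8=6.
Step 43. [r6c5∈{7}] r6c5 is down to just 7. So r6c5=7.
Step 44. [r7c7∈{1}] r7c7 has the single candidate 1, so r7c7=1.
Step 45. [r4c5∈{8}] r4c5's peers cover all but 8 ⇒ r4c5=8.
Step 46. [r3c9∈{1}] nothing but 1 survives at r3c9, so r3c9=1.
Step 47. [r1c7∈{8}] only 8 remains possible at r1c7 ⇒ r1c7=8.
Step 48. [r2c1∈{7}] r2c1 is down to just 7. So r2c1=7.

Answer: 2 3 9 5 1 6 8 7 4 / 7 4 1 3 9 8 2 5 6 / 8 5 6 2 4 7 3 9 1 / 3 6 2 4 8 9 5 1 7 / 9 8 7 1 3 5 4 6 2 / 5 1 4 6 7 2 9 3 8 / 4 2 5 7 6 3 1 8 9 / 1 7 8 9 5 4 6 2 3 / 6 9 3 8 2 1 7 4 5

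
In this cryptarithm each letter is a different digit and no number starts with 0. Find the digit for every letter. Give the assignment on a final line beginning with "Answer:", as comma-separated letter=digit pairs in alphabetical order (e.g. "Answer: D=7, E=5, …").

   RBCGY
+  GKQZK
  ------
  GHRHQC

Step 1. [col 1: Y + K ≡ C (mod 10)] several values work for C in column 1 (Y + K ≡ C (mod 10), carry-in 0); try C=2. So C=2.
Step 2. [col 1: Y + K ≡ C (mod 10)] several values work for Y in column 1 (Y + K ≡ C (mod 10), carry-in 0); try Y=7, so Y=7.
Step 3. [G] the sum has 6 digits but both addends have 5; that extra leading digit G is the final carry, namely 1, so G=1.
Step 4. [col 1: Y + K ≡ C (mod 10)] in column 1 we have Y+K≡C with carry-in 0; given Y=7, C=2 and digits 1,2,7 already taken and all letters distinct, that pins K to 5 ⇒ K=5.
Step 5. [col 2: G + Z ≡ Q (mod 10)] Z=6 is one option consistent with column 2 (G + Z ≡ Q (mod 10), carry-in 1) — take it. So Z=6.
Step 6. [col 2: G + Z ≡ Q (mod 10)] column 2: given G=1, Z=6, carry-in 1, and digits 1,2,5,6,7 already taken and all letters distinct, G+Z≡Q (mod 10) forces Q=8, so Q=8.
Step 7. [col 3: C + Q ≡ H (mod 10)] column 3: given C=2, Q=8, carry-in 0, and digits 1,2,5,6,7,8 already taken and all letters distinct, C+Q≡H (mod 10) forces H=0. So H=0.
Step 8. [col 4: B + K ≡ R (mod 10)] in column 4 we have B+K≡R with carry-in 1; given K=5 and digits 0,1,2,5,6,7,8 already taken and all letters distinct, that pins B to 3. So B=3.
Step 9. [col 4: B + K ≡ R (mod 10)] from column 4 (B=3, K=5, carry-in 1, digits 0,1,2,3,5,6,7,8 already taken and all letters distinct): R must equal 9, so R=9.

Answer: B=3, C=2, G=1, H=0, K=5, Q=8, R=9, Y=7, Z=6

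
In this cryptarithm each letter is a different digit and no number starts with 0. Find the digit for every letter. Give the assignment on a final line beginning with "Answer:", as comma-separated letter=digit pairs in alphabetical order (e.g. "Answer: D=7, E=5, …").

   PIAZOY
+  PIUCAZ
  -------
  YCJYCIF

Step 1. [col 1: Y + Z ≡ F (mod 10)] several values work for Z in column 1 (Y + Z ≡ F (mod 10), carry-in 0); try Z=9 ⇒ Z=9.
Step 2. [col 1: Y + Z ≡ F (mod 10)] no forcing yet in column 1 (carry-in 0); F=0 is free and consistent — try it ⇒ F=0.
Step 3. [col 1: Y + Z ≡ F (mod 10)] column 1 reads Y+Z+carry(0)=F with Z=9, F=0; with digits 0,9 already taken and all letters distinct, the only value for Y is 1 ⇒ Y=1.
Step 4. [col 2: O + A ≡ I (mod 10)] several values work for O in column 2 (O + A ≡ I (mod 10), carry-in 1); try O=4 ⇒ O=4.
Step 5. [col 2: O + A ≡ I (mod 10)] I=2 is one option consistent with column 2 (O + A ≡ I (mod 10), carry-in 1) — take it ⇒ I=2.
Step 6. [col 2: O + A ≡ I (mod 10)] from column 2 (O=4, I=2, carry-in 1, digits 0,1,2,4,9 already taken and all letters distinct): A must equal 7, so A=7.
Step 7. [col 3: Z + C ≡ C (mod 10)] C=6 is one option consistent with column 3 (Z + C ≡ C (mod 10), carry-in 1) — take it, so C=6.
Step 8. [col 4: A + U ≡ Y (mod 10)] from column 4 (A=7, Y=1, carry-in 1, digits 0,1,2,4,6,7,9 already taken and all letters distinct): U must equal 3 ⇒ U=3.
Step 9. [col 5: I + I ≡ J (mod 10)] column 5: given I=2, carry-in 1, and digits 0,1,2,3,4,6,7,9 already taken and all letters distinct, I+I≡J (mod 10) forces J=5, so J=5.
Step 10. [col 6: P + P ≡ C (mod 10)] column 6: given C=6, carry-in 0, and digits 0,1,2,3,4,5,6,7,9 already taken and all letters distinct, P+P≡C (mod 10) forces P=8, so P=8.

Answer: A=7, C=6, F=0, I=2, J=5, O=4, P=8, U=3, Y=1, Z=9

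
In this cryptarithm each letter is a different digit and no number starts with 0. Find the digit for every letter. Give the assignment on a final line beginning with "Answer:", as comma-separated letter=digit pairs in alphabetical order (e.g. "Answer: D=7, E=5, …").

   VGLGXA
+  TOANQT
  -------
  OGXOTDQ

Step 1. [O] O is the leading digit of a 7-digit sum of two 6-digit numbers; the final carry is exactly 1 ⇒ O=1.
Step 2. [col 1: A + T ≡ Q (mod 10)] T=6 is one option consistent with column 1 (A + T ≡ Q (mod 10), carry-in 0) — take it. So T=6.
Step 3. [col 1: A + T ≡ Q (mod 10)] no forcing yet in column 1 (carry-in 0); A=8 is free and consistent — try it. So A=8.
Step 4. [col 1: A + T ≡ Q (mod 10)] from column 1 (A=8, T=6, carry-in 0, digits 1,6,8 already taken and all letters distinct): Q must equal 4, so Q=4.
Step 5. [col 2: X + Q ≡ D (mod 10)] several values work for X in column 2 (X + Q ≡ D (mod 10), carry-in 1); try X=7. So X=7.
Step 6. [col 2: X + Q ≡ D (mod 10)] in column 2 we have X+Q≡D with carry-in 1; given X=7, Q=4 and digits 1,4,6,7,8 already taken and all letters distinct, that pins D to 2 ⇒ D=2.
Step 7. [col 3: G + N ≡ T (mod 10)] several values work for N in column 3 (G + N ≡ T (mod 10), carry-in 1); try N=0, so N=0.
Step 8. [col 3: G + N ≡ T (mod 10)] in column 3 we have G+N≡T with carry-in 1; given N=0, T=6 and digits 0,1,2,4,6,7,8 already taken and all letters distinct, that pins G to 5, so G=5.
Step 9. [col 4: L + A ≡ O (mod 10)] in column 4 we have L+A≡O with carry-in 0; given A=8, O=1 and digits 0,1,2,4,5,6,7,8 already taken and all letters distinct, that pins L to 3, so L=3.
Step 10. [col 6: V + T ≡ G (mod 10)] column 6: given T=6, G=5, carry-in 0, and digits 0,1,2,3,4,5,6,7,8 already taken and all letters distinct, V+T≡G (mod 10) forces V=9, so V=9.

Answer: A=8, D=2, G=5, L=3, N=0, O=1, Q=4, T=6, V=9, X=7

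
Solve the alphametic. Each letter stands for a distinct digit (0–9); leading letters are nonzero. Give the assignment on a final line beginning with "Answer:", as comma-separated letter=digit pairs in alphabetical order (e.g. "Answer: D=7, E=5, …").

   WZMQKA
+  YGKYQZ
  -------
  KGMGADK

Step 1. [col 1: A + Z ≡ K (mod 10)] column 1 (A + Z ≡ K (mod 10), carry-in 0) doesn't pin K yet; pick K=1 and continue, so K=1.
Step 2. [col 1: A + Z ≡ K (mod 10)] several values work for Z in column 1 (A + Z ≡ K (mod 10), carry-in 0); try Z=8 ⇒ Z=8.
Step 3. [col 1: A + Z ≡ K (mod 10)] from column 1 (Z=8, K=1, carry-in 0, digits 1,8 already taken and all letters distinct): A must equal 3 ⇒ A=3.
Step 4. [col 2: K + Q ≡ D (mod 10)] no forcing yet in column 2 (carry-in 1); D=9 is free and consistent — try it. So D=9.
Step 5. [col 2: K + Q ≡ D (mod 10)] from column 2 (K=1, D=9, carry-in 1, digits 1,3,8,9 already taken and all letters distinct): Q must equal 7. So Q=7.
Step 6. [col 3: Q + Y ≡ A (mod 10)] column 3: given Q=7, A=3, carry-in 0, and digits 1,3,7,8,9 already taken and all letters distinct, Q+Y≡A (mod 10) forces Y=6. So Y=6.
Step 7. [col 4: M + K ≡ G (mod 10)] M=0 is one option consistent with column 4 (M + K ≡ G (mod 10), carry-in 1) — take it. So M=0.
Step 8. [col 4: M + K ≡ G (mod 10)] column 4 reads M+K+carry(1)=G with M=0, K=1; with digits 0,1,3,6,7,8,9 already taken and all letters distinct, the only value for G is 2, so G=2.
Step 9. [col 6: W + Y ≡ G (mod 10)] column 6 reads W+Y+carry(1)=G with Y=6, G=2; with digits 0,1,2,3,6,7,8,9 already taken and all letters distinct, the only value for W is 5, so W=5.

Answer: A=3, D=9, G=2, K=1, M=0, Q=7, W=5, Y=6, Z=8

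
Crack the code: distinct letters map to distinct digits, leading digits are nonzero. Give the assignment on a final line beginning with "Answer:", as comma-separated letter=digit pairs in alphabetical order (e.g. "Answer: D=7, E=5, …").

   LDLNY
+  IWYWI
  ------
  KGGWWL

Step 1. [col 1: Y + I ≡ L (mod 10)] column 1 (Y + I ≡ L (mod 10), carry-in 0) doesn't pin L yet; pick L=7 and continue ⇒ L=7.
Step 2. [K] the sum has 6 digits but both addends have 5; that extra leading digit K is the final carry, namely 1, so K=1.
Step 3. [col 1: Y + I ≡ L (mod 10)] I=5 is one option consistent with column 1 (Y + I ≡ L (mod 10), carry-in 0) — take it ⇒ I=5.
Step 4. [col 1: Y + I ≡ L (mod 10)] in column 1 we have Y+I≡L with carry-in 0; given I=5, L=7 and digits 1,5,7 already taken and all letters distinct, that pins Y to 2. So Y=2.
Step 5. [col 2: N + W ≡ W (mod 10)] in column 2 we have N+W≡W with carry-in 0; given nothing yet and digits 1,2,5,7 already taken and all letters distinct, that pins N to 0 ⇒ N=0.
Step 6. [col 2: N + W ≡ W (mod 10)] several values work for W in column 2 (N + W ≡ W (mod 10), carry-in 0); try W=9 ⇒ W=9.
Step 7. [col 4: D + W ≡ G (mod 10)] column 4 reads D+W+carry(0)=G with W=9; with digits 0,1,2,5,7,9 already taken and all letters distinct, the only value for G is 3. So G=3.
Step 8. [col 4: D + W ≡ G (mod 10)] from column 4 (W=9, G=3, carry-in 0, digits 0,1,2,3,5,7,9 already taken and all letters distinct): D must equal 4 ⇒ D=4.

Answer: D=4, G=3, I=5, K=1, L=7, N=0, W=9, Y=2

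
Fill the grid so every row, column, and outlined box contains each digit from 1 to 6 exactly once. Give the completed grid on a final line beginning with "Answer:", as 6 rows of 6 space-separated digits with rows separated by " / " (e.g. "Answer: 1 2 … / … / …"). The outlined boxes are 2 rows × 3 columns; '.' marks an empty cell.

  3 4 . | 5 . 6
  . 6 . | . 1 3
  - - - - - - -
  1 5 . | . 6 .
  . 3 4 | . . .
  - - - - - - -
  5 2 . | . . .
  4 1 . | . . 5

Step 1. [r3c3∈{2}] r3c3's peers cover all but 2 ⇒ r3c3=2.
Step 2. [r1c5∈{2}] only 2 remains possible at r1c5, so r1c5=2.
Step 3. [r6c5∈{3}] only 3 remains possible at r6c5, so r6c5=3.
Step 4. [r4c6∈{1,2}] r4c6 is the only open cell in col 6 admitting 2. So r4c6=2.
Step 5. [r2c4∈{4}] r2c4's peers cover all but 4. So r2c4=4.
Step 6. [r5c6∈{1,4}] across col 6, 1 lands solely at r5c6 ⇒ r5c6=1.
Step 7. [r6c3∈{6}] only 6 remains possible at r6c3. So r6c3=6.
Step 8. [r2c1∈{2}] r2c1's peers cover all but 2, so r2c1=2.
Step 9. [r3c6∈{4}] r3c6 has the single candidate 4, so r3c6=4.
Step 10. [r3c4∈{3}] only 3 remains possible at r3c4 ⇒ r3c4=3.
Step 11. [r1c3∈{1}] nothing but 1 survives at r1c3. So r1c3=1.
Step 12. [r5c3∈{3}] r5c3 is down to just 3, so r5c3=3.
Step 13. [r4c4∈{1}] only 1 remains possible at r4c4, so r4c4=1.
Step 14. [r5c5∈{4}] r5c5 is down to just 4 ⇒ r5c5=4.
Step 15. [r5c4∈{6}] r5c4 is down to just 6 ⇒ r5c4=6.
Step 16. [r6c4∈{2}] r6c4 has the single candidate 2, so r6c4=2.
Step 17. [r2c3∈{5}] r2c3 is down to just 5. So r2c3=5.
Step 18. [r4c5∈{5}] r4c5's peers cover all but 5. So r4c5=5.
Step 19. [r4c1∈{6}] r4c1 is down to just 6 ⇒ r4c1=6.

Answer: 3 4 1 5 2 6 / 2 6 5 4 1 3 / 1 5 2 3 6 4 / 6 3 4 1 5 2 / 5 2 3 6 4 1 / 4 1 6 2 3 5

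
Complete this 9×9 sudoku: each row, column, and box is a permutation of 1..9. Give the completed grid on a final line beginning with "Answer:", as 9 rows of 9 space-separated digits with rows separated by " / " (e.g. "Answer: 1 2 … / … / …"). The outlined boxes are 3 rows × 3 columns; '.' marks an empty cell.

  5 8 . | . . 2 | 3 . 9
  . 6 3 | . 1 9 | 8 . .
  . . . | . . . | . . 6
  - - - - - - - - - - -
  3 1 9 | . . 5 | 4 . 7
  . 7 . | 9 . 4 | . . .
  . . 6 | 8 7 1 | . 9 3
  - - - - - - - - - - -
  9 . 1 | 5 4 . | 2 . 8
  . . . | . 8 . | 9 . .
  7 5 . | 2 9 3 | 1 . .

Step 1. [r3c7∈{5,7}] r3c7 is the only open cell in col 7 admitting 7. So r3c7=7.
Step 2. [r5c3∈{2,5,8}] in col 3, 5 fits only at r5c3. So r5c3=5.
Step 3. [r9c8∈{4,6}] in row 9, 6 fits only at r9c8, so r9c8=6.
Step 4. [r4c4∈{6}] nothing but 6 survives at r4c4 ⇒ r4c4=6.
Step 5. [r9c9∈{4}] r9c9 is down to just 4. So r9c9=4.
Step 6. [r3c1∈{1,2,4}] in col 1, 1 fits only at r3c1. So r3c1=1.
Step 7. [r2c4∈{4,7}] in row 2, 7 fits only at r2c4. So r2c4=7.
Step 8. [r1c4∈{4}] nothing but 4 survives at r1c4 ⇒ r1c4=4.
Step 9. [r8c1∈{2,4,6}] r8c1 is the only open cell in col 1 admitting 6 ⇒ r8c1=6.
Step 10. [r4c5∈{2}] nothing but 2 survives at r4c5 ⇒ r4c5=2.
Step 11. [r3c5∈{3,5}] col 5 places 5 nowhere but r3c5, so r3c5=5.
Step 12. [r8c6∈{7}] only 7 remains possible at r8c6. So r8c6=7.
Step 13. [r5c1∈{2,8}] r5c1 is the only open cell in col 1 admitting 8. So r5c1=8.
Step 14. [r3c2∈{2,4,9}] in row 3, 9 fits only at r3c2 ⇒ r3c2=9.
Step 15. [r5c9∈{1,2}] r5c9 is the only open cell in col 9 admitting 1, so r5c9=1.
Step 16. [r2c9∈{2,5}] across col 9, 2 lands solely at r2c9. So r2c9=2.
Step 17. [r2c1∈{4}] only 4 remains possible at r2c1, so r2c1=4.
Step 18. [r8c3∈{2,4}] r8c3 is the only open cell in col 3 admitting 4. So r8c3=4.
Step 19. [r8c2∈{2,3}] in row 8, 2 fits only at r8c2, so r8c2=2.
Step 20. [r8c8∈{3,5}] r8c8 is the only open cell in row 8 admitting 3, so r8c8=3.
Step 21. [r3c6∈{8}] nothing but 8 survives at r3c6. So r3c6=8.
Step 22. [r6c2∈{4}] nothing but 4 survives at r6c2, so r6c2=4.
Step 23. [r6c1∈{2}] nothing but 2 survives at r6c1 ⇒ r6c1=2.
Step 24. [r5c7∈{6}] r5c7 has the single candidate 6. So r5c7=6.
Step 25. [r6c7∈{5}] nothing but 5 survives at r6c7, so r6c7=5.
Step 26. [r7c6∈{6}] nothing but 6 survives at r7c6. So r7c6=6.
Step 27. [r8c9∈{5}] only 5 remains possible at r8c9 ⇒ r8c9=5.
Step 28. [r2c8∈{5}] r2c8 has the single candidate 5. So r2c8=5.
Step 29. [r8c4∈{1}] r8c4 is down to just 1. So r8c4=1.
Step 30. [r5c5∈{3}] r5c5 is down to just 3, so r5c5=3.
Step 31. [r1c5∈{6}] r1c5 is down to just 6 ⇒ r1c5=6.
Step 32. [r4c8∈{8}] r4c8 is down to just 8. So r4c8=8.
Step 33. [r3c8∈{4}] r3c8 has the single candidate 4. So r3c8=4.
Step 34. [r3c3∈{2}] nothing but 2 survives at r3c3. So r3c3=2.
Step 35. [r9c3∈{8}] r9c3's peers cover all but 8 ⇒ r9c3=8.
Step 36. [r7c8∈{7}] r7c8 is down to just 7 ⇒ r7c8=7.
Step 37. [r1c3∈{7}] r1c3 is down to just 7, so r1c3=7.
Step 38. [r7c2∈{3}] only 3 remains possible at r7c2. So r7c2=3.
Step 39. [r1c8∈{1}] r1c8's peers cover all but 1 ⇒ r1c8=1.
Step 40. [r3c4∈{3}] r3c4 is down to just 3, so r3c4=3.
Step 41. [r5c8∈{2}] only 2 remains possible at r5c8, so r5c8=2.

Answer: 5 8 7 4 6 2 3 1 9 / 4 6 3 7 1 9 8 5 2 / 1 9 2 3 5 8 7 4 6 / 3 1 9 6 2 5 4 8 7 / 8 7 5 9 3 4 6 2 1 / 2 4 6 8 7 1 5 9 3 / 9 3 1 5 4 6 2 7 8 / 6 2 4 1 8 7 9 3 5 / 7 5 8 2 9 3 1 6 4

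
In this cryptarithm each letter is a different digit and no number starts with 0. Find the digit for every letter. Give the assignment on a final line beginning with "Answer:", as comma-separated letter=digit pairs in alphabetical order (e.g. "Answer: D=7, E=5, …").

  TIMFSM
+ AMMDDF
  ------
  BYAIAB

Step 1. [col 1: M + F ≡ B (mod 10)] column 1 (M + F ≡ B (mod 10), carry-in 0) doesn't pin B yet; pick B=8 and continue ⇒ B=8.
Step 2. [col 1: M + F ≡ B (mod 10)] no forcing yet in column 1 (carry-in 0); M=3 is free and consistent — try it, so M=3.
Step 3. [col 1: M + F ≡ B (mod 10)] column 1: given M=3, B=8, carry-in 0, and digits 3,8 already taken and all letters distinct, M+F≡B (mod 10) forces F=5, so F=5.
Step 4. [col 2: S + D ≡ A (mod 10)] D=2 is one option consistent with column 2 (S + D ≡ A (mod 10), carry-in 0) — take it, so D=2.
Step 5. [col 2: S + D ≡ A (mod 10)] A=6 is one option consistent with column 2 (S + D ≡ A (mod 10), carry-in 0) — take it ⇒ A=6.
Step 6. [col 2: S + D ≡ A (mod 10)] from column 2 (D=2, A=6, carry-in 0, digits 2,3,5,6,8 already taken and all letters distinct): S must equal 4. So S=4.
Step 7. [col 3: F + D ≡ I (mod 10)] column 3: given F=5, D=2, carry-in 0, and digits 2,3,4,5,6,8 already taken and all letters distinct, F+D≡I (mod 10) forces I=7. So I=7.
Step 8. [col 5: I + M ≡ Y (mod 10)] in column 5 we have I+M≡Y with carry-in 0; given I=7, M=3 and digits 2,3,4,5,6,7,8 already taken and all letters distinct, that pins Y to 0 ⇒ Y=0.
Step 9. [col 6: T + A ≡ B (mod 10)] in column 6 we have T+A≡B with carry-in 1; given A=6, B=8 and digits 0,2,3,4,5,6,7,8 already taken and all letters distinct, that pins T to 1 ⇒ T=1.

Answer: A=6, B=8, D=2, F=5, I=7, M=3, S=4, T=1, Y=0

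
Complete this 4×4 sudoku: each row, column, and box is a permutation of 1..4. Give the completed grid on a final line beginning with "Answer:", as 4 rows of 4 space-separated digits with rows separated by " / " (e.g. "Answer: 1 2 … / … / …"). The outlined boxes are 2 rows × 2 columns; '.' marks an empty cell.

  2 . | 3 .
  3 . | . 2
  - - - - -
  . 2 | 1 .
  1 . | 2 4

Step 1. [r2c2∈{1,4}] across row 2, 1 lands solely at r2c2, so r2c2=1.
Step 2. [r3c4∈{3}] r3c4's peers cover all but 3 ⇒ r3c4=3.
Step 3. [r4c2∈{3}] r4c2's peers cover all but 3, so r4c2=3.
Step 4. [r3c1∈{4}] r3c1's peers cover all but 4 ⇒ r3c1=4.
Step 5. [r2c3∈{4}] nothing but 4 survives at r2c3. So r2c3=4.
Step 6. [r1c4∈{1}] r1c4 has the single candidate 1 ⇒ r1c4=1.
Step 7. [r1c2∈{4}] nothing but 4 survives at r1c2, so r1c2=4.

Answer: 2 4 3 1 / 3 1 4 2 / 4 2 1 3 / 1 3 2 4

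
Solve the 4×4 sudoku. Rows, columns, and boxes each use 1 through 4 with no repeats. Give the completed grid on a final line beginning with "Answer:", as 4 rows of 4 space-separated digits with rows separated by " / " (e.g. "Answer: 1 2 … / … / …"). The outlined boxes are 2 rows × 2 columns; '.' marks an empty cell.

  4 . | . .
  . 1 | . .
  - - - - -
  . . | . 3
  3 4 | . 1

Step 1. [r2c1∈{2}] r2c1 is down to just 2. So r2c1=2.
Step 2. [r1c3∈{1,2,3}] across row 1, 1 lands solely at r1c3, so r1c3=1.
Step 3. [r3c3∈{2,4}] in row 3, 4 fits only at r3c3, so r3c3=4.
Step 4. [r4c3∈{2}] r4c3 is down to just 2 ⇒ r4c3=2.
Step 5. [r2c4∈{4}] nothing but 4 survives at r2c4. So r2c4=4.
Step 6. [r2c3∈{3}] only 3 remains possible at r2c3 ⇒ r2c3=3.
Step 7. [r1c2∈{3}] r1c2 has the single candidate 3, so r1c2=3.
Step 8. [r1c4∈{2}] r1c4's peers cover all but 2 ⇒ r1c4=2.
Step 9. [r3c2∈{2}] r3c2 is down to just 2. So r3c2=2.
Step 10. [r3c1∈{1}] r3c1 is down to just 1 ⇒ r3c1=1.

Answer: 4 3 1 2 / 2 1 3 4 / 1 2 4 3 / 3 4 2 1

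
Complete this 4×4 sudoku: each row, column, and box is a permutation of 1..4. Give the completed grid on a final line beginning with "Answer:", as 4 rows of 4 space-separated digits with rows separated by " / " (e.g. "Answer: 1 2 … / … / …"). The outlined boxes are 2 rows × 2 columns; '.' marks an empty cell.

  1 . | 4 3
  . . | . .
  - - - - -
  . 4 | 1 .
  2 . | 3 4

Step 1. [r2c2∈{2,3}] 3 has one home in col 2: r2c2. So r2c2=3.
Step 2. [r2c3∈{2}] r2c3's peers cover all but 2. So r2c3=2.
Step 3. [r1c2∈{2}] r1c2's peers cover all but 2, so r1c2=2.
Step 4. [r4c2∈{1}] r4c2 is down to just 1, so r4c2=1.
Step 5. [r2c4∈{1}] r2c4 has the single candidate 1 ⇒ r2c4=1.
Step 6. [r3c1∈{3}] r3c1 is down to just 3, so r3c1=3.
Step 7. [r2c1∈{4}] r2c1 has the single candidate 4 ⇒ r2c1=4.
Step 8. [r3c4∈{2}] nothing but 2 survives at r3c4, so r3c4=2.

Answer: 1 2 4 3 / 4 3 2 1 / 3 4 1 2 / 2 1 3 4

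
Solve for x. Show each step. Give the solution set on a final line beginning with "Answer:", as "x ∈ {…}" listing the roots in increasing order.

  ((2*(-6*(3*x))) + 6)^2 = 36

Step 1. [((2*(-6*(3*x))) + 6)^2 = 36] LHS squared, RHS 36 ≥ 0: apply √ (±) ⇒ sqrt: (2*(-6*(3*x))) + 6 = 6 or -6.
Step 2. [(2*(-6*(3*x))) + 6 = 6 or -6] 2 divides every term; factor it out. So factor: (-6*(3*x)) + 3 = 3 or -3.
Step 3. [(-6*(3*x)) + 3 = 3 or -3] +3 is outermost — subtract 3 both sides ⇒ sub: -6*(3*x) = 0 or -6.
Step 4. [-6*(3*x) = 0 or -6] LHS = -6·(…); ÷-6 both sides ⇒ div: 3*x = 0 or 1.
Step 5. [3*x = 0 or 1] 3·(inner) — divide through by 3 ⇒ div: x = 0 or 1/3.

Answer: x ∈ {0, 1/3}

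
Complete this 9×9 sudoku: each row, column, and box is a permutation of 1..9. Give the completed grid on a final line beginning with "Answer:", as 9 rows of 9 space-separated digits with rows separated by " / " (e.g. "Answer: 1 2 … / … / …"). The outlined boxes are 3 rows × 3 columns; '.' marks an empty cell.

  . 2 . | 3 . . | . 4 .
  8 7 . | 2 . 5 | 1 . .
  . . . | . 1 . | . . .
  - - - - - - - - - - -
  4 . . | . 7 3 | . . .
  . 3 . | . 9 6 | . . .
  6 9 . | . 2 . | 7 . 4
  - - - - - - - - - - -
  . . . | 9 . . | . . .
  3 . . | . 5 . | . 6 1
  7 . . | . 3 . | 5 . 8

Step 1. [r6c8∈{1,3,5,8}] row 6 places 3 nowhere but r6c8, so r6c8=3.
Step 2. [r2c8∈{9}] only 9 remains possible at r2c8. So r2c8=9.
Step 3. [r9c8∈{2}] r9c8 is down to just 2. So r9c8=2.
Step 4. [r9c3∈{1,4,6,9}] across row 9, 9 lands solely at r9c3. So r9c3=9.
Step 5. [r5c4∈{1,4,5,8}] r5c4 is the only open cell in row 5 admitting 4, so r5c4=4.
Step 6. [r5c3∈{1,2,5,7,8}] in row 5, 7 fits only at r5c3, so r5c3=7.
Step 7. [r4c9∈{2,5,6,9}] in col 9, 9 fits only at r4c9. So r4c9=9.
Step 8. [r4c7∈{2,6,8}] row 4 places 6 nowhere but r4c7. So r4c7=6.
Step 9. [r4c3∈{1,2,5,8}] 2 has one home in row 4: r4c3 ⇒ r4c3=2.
Step 10. [r1c7∈{8}] nothing but 8 survives at r1c7 ⇒ r1c7=8.
Step 11. [r7c5∈{4,6,8}] col 5 places 8 nowhere but r7c5, so r7c5=8.
Step 12. [r1c5∈{6}] r1c5 is down to just 6, so r1c5=6.
Step 13. [r8c4∈{7}] r8c4 is down to just 7. So r8c4=7.
Step 14. [r3c4∈{8}] only 8 remains possible at r3c4, so r3c4=8.
Step 15. [r5c8∈{1,5,8}] across row 5, 8 lands solely at r5c8. So r5c8=8.
Step 16. [r5c1∈{1,5}] r5c1 is the only open cell in row 5 admitting 1, so r5c1=1.
Step 17. [r5c9∈{2,5}] row 5 places 5 nowhere but r5c9 ⇒ r5c9=5.
Step 18. [r3c8∈{5,7}] col 8 places 5 nowhere but r3c8 ⇒ r3c8=5.
Step 19. [r3c9∈{2,3,6,7}] col 9 places 2 nowhere but r3c9. So r3c9=2.
Step 20. [r4c2∈{5,8}] 8 has one home in row 4: r4c2 ⇒ r4c2=8.
Step 21. [r8c2∈{4}] only 4 remains possible at r8c2 ⇒ r8c2=4.
Step 22. [r7c2∈{1,5,6}] across col 2, 5 lands solely at r7c2, so r7c2=5.
Step 23. [r7c3∈{1,6}] 6 has one home in row 7: r7c3. So r7c3=6.
Step 24. [r7c6∈{1,2,4}] row 7 places 1 nowhere but r7c6 ⇒ r7c6=1.
Step 25. [r3c6∈{4,7,9}] in row 3, 7 fits only at r3c6 ⇒ r3c6=7.
Step 26. [r3c7∈{3}] r3c7's peers cover all but 3, so r3c7=3.
Step 27. [r1c1∈{5,9}] r1c1 is the only open cell in col 1 admitting 5. So r1c1=5.
Step 28. [r4c4∈{1,5}] r4c4 is the only open cell in row 4 admitting 5, so r4c4=5.
Step 29. [r2c5∈{4}] r2c5's peers cover all but 4 ⇒ r2c5=4.
Step 30. [r1c9∈{7}] nothing but 7 survives at r1c9 ⇒ r1c9=7.
Step 31. [r9c4∈{6}] only 6 remains possible at r9c4 ⇒ r9c4=6.
Step 32. [r8c3∈{8}] only 8 remains possible at r8c3, so r8c3=8.
Step 33. [r4c8∈{1}] nothing but 1 survives at r4c8 ⇒ r4c8=1.
Step 34. [r7c8∈{7}] r7c8's peers cover all but 7, so r7c8=7.
Step 35. [r1c3∈{1}] only 1 remains possible at r1c3 ⇒ r1c3=1.
Step 36. [r3c3∈{4}] only 4 remains possible at r3c3, so r3c3=4.
Step 37. [r6c3∈{5}] r6c3's peers cover all but 5. So r6c3=5.
Step 38. [r7c9∈{3}] nothing but 3 survives at r7c9. So r7c9=3.
Step 39. [r9c2∈{1}] nothing but 1 survives at r9c2. So r9c2=1.
Step 40. [r3c1∈{9}] r3c1 is down to just 9 ⇒ r3c1=9.
Step 41. [r8c6∈{2}] r8c6 has the single candidate 2. So r8c6=2.
Step 42. [r2c3∈{3}] only 3 remains possible at r2c3, so r2c3=3.
Step 43. [r3c2∈{6}] r3c2's peers cover all but 6. So r3c2=6.
Step 44. [r6c6∈{8}] r6c6 has the single candidate 8. So r6c6=8.
Step 45. [r5c7∈{2}] r5c7's peers cover all but 2. So r5c7=2.
Step 46. [r8c7∈{9}] r8c7's peers cover all but 9. So r8c7=9.
Step 47. [r7c7∈{4}] nothing but 4 survives at r7c7. So r7c7=4.
Step 48. [r7c1∈{2}] nothing but 2 survives at r7c1 ⇒ r7c1=2.
Step 49. [r9c6∈{4}] only 4 remains possible at r9c6 ⇒ r9c6=4.
Step 50. [r6c4∈{1}] r6c4 is down to just 1. So r6c4=1.
Step 51. [r2c9∈{6}] r2c9 has the single candidate 6, so r2c9=6.
Step 52. [r1c6∈{9}] r1c6 is down to just 9. So r1c6=9.

Answer: 5 2 1 3 6 9 8 4 7 / 8 7 3 2 4 5 1 9 6 / 9 6 4 8 1 7 3 5 2 / 4 8 2 5 7 3 6 1 9 / 1 3 7 4 9 6 2 8 5 / 6 9 5 1 2 8 7 3 4 / 2 5 6 9 8 1 4 7 3 / 3 4 8 7 5 2 9 6 1 / 7 1 9 6 3 4 5 2 8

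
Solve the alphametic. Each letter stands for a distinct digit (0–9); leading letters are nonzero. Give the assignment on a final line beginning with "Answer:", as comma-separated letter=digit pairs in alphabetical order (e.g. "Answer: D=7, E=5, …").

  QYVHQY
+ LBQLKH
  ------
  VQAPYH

Step 1. [col 1: Y + H ≡ H (mod 10)] column 1: given nothing yet, carry-in 0, and all letters distinct, none taken yet, Y+H≡H (mod 10) forces Y=0, so Y=0.
Step 2. [col 1: Y + H ≡ H (mod 10)] column 1 (Y + H ≡ H (mod 10), carry-in 0) doesn't pin H yet; pick H=2 and continue, so H=2.
Step 3. [col 2: Q + K ≡ Y (mod 10)] column 2 (Q + K ≡ Y (mod 10), carry-in 0) doesn't pin Q yet; pick Q=7 and continue, so Q=7.
Step 4. [col 2: Q + K ≡ Y (mod 10)] column 2 reads Q+K+carry(0)=Y with Q=7, Y=0; with digits 0,2,7 already taken and all letters distinct, the only value for K is 3. So K=3.
Step 5. [col 3: H + L ≡ P (mod 10)] L=1 is one option consistent with column 3 (H + L ≡ P (mod 10), carry-in 1) — take it, so L=1.
Step 6. [col 3: H + L ≡ P (mod 10)] in column 3 we have H+L≡P with carry-in 1; given H=2, L=1 and digits 0,1,2,3,7 already taken and all letters distinct, that pins P to 4 ⇒ P=4.
Step 7. [col 4: V + Q ≡ A (mod 10)] several values work for V in column 4 (V + Q ≡ A (mod 10), carry-in 0); try V=8. So V=8.
Step 8. [col 4: V + Q ≡ A (mod 10)] from column 4 (V=8, Q=7, carry-in 0, digits 0,1,2,3,4,7,8 already taken and all letters distinct): A must equal 5, so A=5.
Step 9. [col 5: Y + B ≡ Q (mod 10)] in column 5 we have Y+B≡Q with carry-in 1; given Y=0, Q=7 and digits 0,1,2,3,4,5,7,8 already taken and all letters distinct, that pins B to 6. So B=6.

Answer: A=5, B=6, H=2, K=3, L=1, P=4, Q=7, V=8, Y=0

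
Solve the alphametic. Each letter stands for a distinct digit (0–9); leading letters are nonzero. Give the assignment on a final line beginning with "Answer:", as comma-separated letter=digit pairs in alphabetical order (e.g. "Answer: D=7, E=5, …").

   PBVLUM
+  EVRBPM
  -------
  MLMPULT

Step 1. [col 1: M + M ≡ T (mod 10)] several values work for M in column 1 (M + M ≡ T (mod 10), carry-in 0); try M=1, so M=1.
Step 2. [col 1: M + M ≡ T (mod 10)] column 1 reads M+M+carry(0)=T with M=1; with digits 1 already taken and all letters distinct, the only value for T is 2. So T=2.
Step 3. [col 2: U + P ≡ L (mod 10)] no forcing yet in column 2 (carry-in 0); U=8 is free and consistent — try it ⇒ U=8.
Step 4. [col 2: U + P ≡ L (mod 10)] several values work for L in column 2 (U + P ≡ L (mod 10), carry-in 0); try L=3 ⇒ L=3.
Step 5. [col 2: U + P ≡ L (mod 10)] column 2: given U=8, L=3, carry-in 0, and digits 1,2,3,8 already taken and all letters distinct, U+P≡L (mod 10) forces P=5, so P=5.
Step 6. [col 3: L + B ≡ U (mod 10)] column 3 reads L+B+carry(1)=U with L=3, U=8; with digits 1,2,3,5,8 already taken and all letters distinct, the only value for B is 4 ⇒ B=4.
Step 7. [col 4: V + R ≡ P (mod 10)] R=9 is one option consistent with column 4 (V + R ≡ P (mod 10), carry-in 0) — take it, so R=9.
Step 8. [col 4: V + R ≡ P (mod 10)] from column 4 (R=9, P=5, carry-in 0, digits 1,2,3,4,5,8,9 already taken and all letters distinct): V must equal 6, so V=6.
Step 9. [col 6: P + E ≡ L (mod 10)] column 6: given P=5, L=3, carry-in 1, and digits 1,2,3,4,5,6,8,9 already taken and all letters distinct, P+E≡L (mod 10) forces E=7 ⇒ E=7.

Answer: B=4, E=7, L=3, M=1, P=5, R=9, T=2, U=8, V=6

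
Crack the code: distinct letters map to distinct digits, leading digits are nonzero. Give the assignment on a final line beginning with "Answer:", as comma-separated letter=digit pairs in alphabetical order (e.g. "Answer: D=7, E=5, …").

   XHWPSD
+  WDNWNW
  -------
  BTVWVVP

Step 1. [B] adding two 6-digit numbers gives at most 6+1 digits, and here it does — B is that final carry and must be 1. So B=1.
Step 2. [col 1: D + W ≡ P (mod 10)] several values work for W in column 1 (D + W ≡ P (mod 10), carry-in 0); try W=7. So W=7.
Step 3. [col 1: D + W ≡ P (mod 10)] column 1 (D + W ≡ P (mod 10), carry-in 0) doesn't pin D yet; pick D=5 and continue. So D=5.
Step 4. [col 1: D + W ≡ P (mod 10)] in column 1 we have D+W≡P with carry-in 0; given D=5, W=7 and digits 1,5,7 already taken and all letters distinct, that pins P to 2. So P=2.
Step 5. [col 2: S + N ≡ V (mod 10)] several values work for V in column 2 (S + N ≡ V (mod 10), carry-in 1); try V=9, so V=9.
Step 6. [col 2: S + N ≡ V (mod 10)] several values work for S in column 2 (S + N ≡ V (mod 10), carry-in 1); try S=8 ⇒ S=8.
Step 7. [col 2: S + N ≡ V (mod 10)] in column 2 we have S+N≡V with carry-in 1; given S=8, V=9 and digits 1,2,5,7,8,9 already taken and all letters distinct, that pins N to 0 ⇒ N=0.
Step 8. [col 5: H + D ≡ V (mod 10)] in column 5 we have H+D≡V with carry-in 0; given D=5, V=9 and digits 0,1,2,5,7,8,9 already taken and all letters distinct, that pins H to 4, so H=4.
Step 9. [col 6: X + W ≡ T (mod 10)] from column 6 (W=7, carry-in 0, digits 0,1,2,4,5,7,8,9 already taken and all letters distinct): T must equal 3 ⇒ T=3.
Step 10. [col 6: X + W ≡ T (mod 10)] column 6 reads X+W+carry(0)=T with W=7, T=3; with digits 0,1,2,3,4,5,7,8,9 already taken and all letters distinct, the only value for X is 6 ⇒ X=6.

Answer: B=1, D=5, H=4, N=0, P=2, S=8, T=3, V=9, W=7, X=6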